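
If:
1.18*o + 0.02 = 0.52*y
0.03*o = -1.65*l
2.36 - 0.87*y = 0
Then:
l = -0.02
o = 1.18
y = 2.71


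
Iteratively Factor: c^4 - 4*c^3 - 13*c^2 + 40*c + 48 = (c - 4)*(c^3 - 13*c - 12) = (c - 4)*(c + 3)*(c^2 - 3*c - 4) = (c - 4)*(c + 1)*(c + 3)*(c - 4)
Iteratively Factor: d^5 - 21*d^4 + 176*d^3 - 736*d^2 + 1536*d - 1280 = (d - 4)*(d^4 - 17*d^3 + 108*d^2 - 304*d + 320) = (d - 4)^2*(d^3 - 13*d^2 + 56*d - 80) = (d - 4)^3*(d^2 - 9*d + 20) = (d - 4)^4*(d - 5)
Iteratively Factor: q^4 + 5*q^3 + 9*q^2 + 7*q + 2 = (q + 1)*(q^3 + 4*q^2 + 5*q + 2) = (q + 1)^2*(q^2 + 3*q + 2) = (q + 1)^2*(q + 2)*(q + 1)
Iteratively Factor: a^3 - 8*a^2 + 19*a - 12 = (a - 4)*(a^2 - 4*a + 3) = (a - 4)*(a - 3)*(a - 1)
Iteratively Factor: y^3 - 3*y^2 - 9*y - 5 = (y + 1)*(y^2 - 4*y - 5) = (y + 1)^2*(y - 5)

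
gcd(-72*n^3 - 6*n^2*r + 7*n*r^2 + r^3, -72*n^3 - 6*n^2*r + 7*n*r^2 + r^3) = -72*n^3 - 6*n^2*r + 7*n*r^2 + r^3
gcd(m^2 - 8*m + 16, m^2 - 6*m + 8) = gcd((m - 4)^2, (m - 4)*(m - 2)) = m - 4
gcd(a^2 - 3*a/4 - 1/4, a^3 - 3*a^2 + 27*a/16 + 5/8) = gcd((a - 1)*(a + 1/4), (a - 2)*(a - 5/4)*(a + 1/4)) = a + 1/4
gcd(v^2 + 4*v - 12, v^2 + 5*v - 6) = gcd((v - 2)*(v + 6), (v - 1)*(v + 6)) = v + 6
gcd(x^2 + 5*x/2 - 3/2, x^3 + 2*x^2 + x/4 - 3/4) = x - 1/2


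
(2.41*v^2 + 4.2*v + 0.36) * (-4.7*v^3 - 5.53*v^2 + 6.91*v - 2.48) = -11.327*v^5 - 33.0673*v^4 - 8.2649*v^3 + 21.0544*v^2 - 7.9284*v - 0.8928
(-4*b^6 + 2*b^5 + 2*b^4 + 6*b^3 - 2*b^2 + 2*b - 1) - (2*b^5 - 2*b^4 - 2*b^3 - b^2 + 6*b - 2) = -4*b^6 + 4*b^4 + 8*b^3 - b^2 - 4*b + 1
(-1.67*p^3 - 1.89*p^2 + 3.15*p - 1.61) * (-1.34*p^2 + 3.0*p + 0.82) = 2.2378*p^5 - 2.4774*p^4 - 11.2604*p^3 + 10.0576*p^2 - 2.247*p - 1.3202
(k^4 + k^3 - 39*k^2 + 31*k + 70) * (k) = k^5 + k^4 - 39*k^3 + 31*k^2 + 70*k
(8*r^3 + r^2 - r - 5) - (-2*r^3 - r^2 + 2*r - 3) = 10*r^3 + 2*r^2 - 3*r - 2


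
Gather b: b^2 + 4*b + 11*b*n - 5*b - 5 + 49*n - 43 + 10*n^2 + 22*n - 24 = b^2 + b*(11*n - 1) + 10*n^2 + 71*n - 72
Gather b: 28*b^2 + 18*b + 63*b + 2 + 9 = 28*b^2 + 81*b + 11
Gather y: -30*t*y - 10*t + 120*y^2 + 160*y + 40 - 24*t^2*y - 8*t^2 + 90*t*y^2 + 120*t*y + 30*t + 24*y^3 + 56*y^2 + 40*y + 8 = -8*t^2 + 20*t + 24*y^3 + y^2*(90*t + 176) + y*(-24*t^2 + 90*t + 200) + 48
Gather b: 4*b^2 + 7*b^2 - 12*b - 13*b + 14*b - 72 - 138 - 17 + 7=11*b^2 - 11*b - 220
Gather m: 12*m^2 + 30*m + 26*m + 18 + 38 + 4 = 12*m^2 + 56*m + 60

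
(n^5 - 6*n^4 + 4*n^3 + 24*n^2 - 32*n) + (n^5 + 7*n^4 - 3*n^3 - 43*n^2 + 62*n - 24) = 2*n^5 + n^4 + n^3 - 19*n^2 + 30*n - 24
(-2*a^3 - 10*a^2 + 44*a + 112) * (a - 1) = -2*a^4 - 8*a^3 + 54*a^2 + 68*a - 112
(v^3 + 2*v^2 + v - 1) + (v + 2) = v^3 + 2*v^2 + 2*v + 1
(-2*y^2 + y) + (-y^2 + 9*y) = -3*y^2 + 10*y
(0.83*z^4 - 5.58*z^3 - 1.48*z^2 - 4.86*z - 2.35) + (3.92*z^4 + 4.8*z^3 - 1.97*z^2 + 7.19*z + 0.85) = 4.75*z^4 - 0.78*z^3 - 3.45*z^2 + 2.33*z - 1.5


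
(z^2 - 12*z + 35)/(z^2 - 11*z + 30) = (z - 7)/(z - 6)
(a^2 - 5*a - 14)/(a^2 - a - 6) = (a - 7)/(a - 3)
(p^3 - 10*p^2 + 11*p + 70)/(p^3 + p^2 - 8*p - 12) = (p^2 - 12*p + 35)/(p^2 - p - 6)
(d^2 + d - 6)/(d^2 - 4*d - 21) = (d - 2)/(d - 7)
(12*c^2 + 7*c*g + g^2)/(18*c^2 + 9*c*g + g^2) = (4*c + g)/(6*c + g)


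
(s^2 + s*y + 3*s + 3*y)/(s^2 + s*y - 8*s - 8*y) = (s + 3)/(s - 8)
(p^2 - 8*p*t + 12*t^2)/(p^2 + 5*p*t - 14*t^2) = (p - 6*t)/(p + 7*t)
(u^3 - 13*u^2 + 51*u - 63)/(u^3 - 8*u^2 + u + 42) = (u - 3)/(u + 2)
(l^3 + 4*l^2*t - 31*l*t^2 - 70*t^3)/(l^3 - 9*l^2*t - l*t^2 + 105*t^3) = (-l^2 - 9*l*t - 14*t^2)/(-l^2 + 4*l*t + 21*t^2)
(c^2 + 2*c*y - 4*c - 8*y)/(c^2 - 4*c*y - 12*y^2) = (4 - c)/(-c + 6*y)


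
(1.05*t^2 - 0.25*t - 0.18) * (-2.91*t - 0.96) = -3.0555*t^3 - 0.2805*t^2 + 0.7638*t + 0.1728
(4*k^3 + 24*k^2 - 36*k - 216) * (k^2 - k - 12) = 4*k^5 + 20*k^4 - 108*k^3 - 468*k^2 + 648*k + 2592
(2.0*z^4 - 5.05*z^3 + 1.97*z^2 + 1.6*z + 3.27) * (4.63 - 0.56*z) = -1.12*z^5 + 12.088*z^4 - 24.4847*z^3 + 8.2251*z^2 + 5.5768*z + 15.1401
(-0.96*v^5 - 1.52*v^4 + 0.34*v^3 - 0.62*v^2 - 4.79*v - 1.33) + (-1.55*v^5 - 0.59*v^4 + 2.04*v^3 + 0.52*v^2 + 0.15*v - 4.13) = -2.51*v^5 - 2.11*v^4 + 2.38*v^3 - 0.1*v^2 - 4.64*v - 5.46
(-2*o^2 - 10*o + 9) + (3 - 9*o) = -2*o^2 - 19*o + 12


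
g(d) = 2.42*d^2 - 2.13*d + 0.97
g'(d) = 4.84*d - 2.13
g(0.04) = 0.89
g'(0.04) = -1.94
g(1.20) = 1.90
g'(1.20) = 3.68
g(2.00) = 6.39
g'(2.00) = 7.55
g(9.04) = 179.48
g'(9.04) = 41.62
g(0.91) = 1.04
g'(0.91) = 2.27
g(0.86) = 0.93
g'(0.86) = 2.03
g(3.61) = 24.82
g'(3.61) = 15.34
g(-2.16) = 16.86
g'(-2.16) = -12.58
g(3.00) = 16.36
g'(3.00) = 12.39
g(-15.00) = 577.42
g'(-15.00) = -74.73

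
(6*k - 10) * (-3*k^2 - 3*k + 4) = -18*k^3 + 12*k^2 + 54*k - 40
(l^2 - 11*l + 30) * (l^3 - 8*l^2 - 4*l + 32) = l^5 - 19*l^4 + 114*l^3 - 164*l^2 - 472*l + 960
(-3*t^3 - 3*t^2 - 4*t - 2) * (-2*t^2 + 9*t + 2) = 6*t^5 - 21*t^4 - 25*t^3 - 38*t^2 - 26*t - 4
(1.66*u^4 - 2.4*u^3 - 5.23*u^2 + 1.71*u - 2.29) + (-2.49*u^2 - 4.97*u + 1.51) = 1.66*u^4 - 2.4*u^3 - 7.72*u^2 - 3.26*u - 0.78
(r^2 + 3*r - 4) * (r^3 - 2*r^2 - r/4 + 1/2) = r^5 + r^4 - 41*r^3/4 + 31*r^2/4 + 5*r/2 - 2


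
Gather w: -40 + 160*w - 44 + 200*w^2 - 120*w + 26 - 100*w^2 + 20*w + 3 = 100*w^2 + 60*w - 55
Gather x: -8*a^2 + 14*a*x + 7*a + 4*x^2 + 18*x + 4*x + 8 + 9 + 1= -8*a^2 + 7*a + 4*x^2 + x*(14*a + 22) + 18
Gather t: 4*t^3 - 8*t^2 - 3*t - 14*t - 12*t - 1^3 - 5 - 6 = 4*t^3 - 8*t^2 - 29*t - 12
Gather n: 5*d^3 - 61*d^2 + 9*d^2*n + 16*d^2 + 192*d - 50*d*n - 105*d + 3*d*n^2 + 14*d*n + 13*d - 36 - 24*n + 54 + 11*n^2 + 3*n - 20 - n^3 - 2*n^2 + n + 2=5*d^3 - 45*d^2 + 100*d - n^3 + n^2*(3*d + 9) + n*(9*d^2 - 36*d - 20)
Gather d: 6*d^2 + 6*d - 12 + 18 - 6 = 6*d^2 + 6*d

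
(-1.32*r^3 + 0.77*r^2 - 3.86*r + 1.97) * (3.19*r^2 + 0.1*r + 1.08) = -4.2108*r^5 + 2.3243*r^4 - 13.662*r^3 + 6.7299*r^2 - 3.9718*r + 2.1276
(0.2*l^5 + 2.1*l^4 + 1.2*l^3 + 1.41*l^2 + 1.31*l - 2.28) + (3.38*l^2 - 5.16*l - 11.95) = 0.2*l^5 + 2.1*l^4 + 1.2*l^3 + 4.79*l^2 - 3.85*l - 14.23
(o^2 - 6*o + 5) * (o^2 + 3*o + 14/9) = o^4 - 3*o^3 - 103*o^2/9 + 17*o/3 + 70/9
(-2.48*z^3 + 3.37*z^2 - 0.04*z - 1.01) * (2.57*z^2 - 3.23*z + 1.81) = -6.3736*z^5 + 16.6713*z^4 - 15.4767*z^3 + 3.6332*z^2 + 3.1899*z - 1.8281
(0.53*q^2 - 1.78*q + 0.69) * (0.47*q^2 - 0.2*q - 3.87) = 0.2491*q^4 - 0.9426*q^3 - 1.3708*q^2 + 6.7506*q - 2.6703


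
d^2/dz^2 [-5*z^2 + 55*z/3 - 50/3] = -10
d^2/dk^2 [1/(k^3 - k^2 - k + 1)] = 4*(3*k^2 + 2*k + 1)/(k^7 - k^6 - 3*k^5 + 3*k^4 + 3*k^3 - 3*k^2 - k + 1)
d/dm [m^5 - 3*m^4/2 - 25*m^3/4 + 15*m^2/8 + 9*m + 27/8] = 5*m^4 - 6*m^3 - 75*m^2/4 + 15*m/4 + 9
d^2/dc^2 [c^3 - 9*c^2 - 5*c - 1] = 6*c - 18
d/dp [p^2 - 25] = 2*p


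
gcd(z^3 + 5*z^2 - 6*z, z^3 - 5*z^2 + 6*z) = z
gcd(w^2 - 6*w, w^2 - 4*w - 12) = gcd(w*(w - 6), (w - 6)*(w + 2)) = w - 6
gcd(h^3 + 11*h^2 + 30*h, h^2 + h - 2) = 1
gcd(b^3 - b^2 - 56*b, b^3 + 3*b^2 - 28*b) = b^2 + 7*b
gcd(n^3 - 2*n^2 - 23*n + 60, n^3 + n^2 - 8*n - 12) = n - 3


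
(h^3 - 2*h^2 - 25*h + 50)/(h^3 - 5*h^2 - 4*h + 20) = (h + 5)/(h + 2)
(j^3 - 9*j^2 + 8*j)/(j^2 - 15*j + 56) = j*(j - 1)/(j - 7)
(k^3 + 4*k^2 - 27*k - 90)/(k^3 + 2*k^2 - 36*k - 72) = (k^2 - 2*k - 15)/(k^2 - 4*k - 12)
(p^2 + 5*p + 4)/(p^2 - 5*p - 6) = (p + 4)/(p - 6)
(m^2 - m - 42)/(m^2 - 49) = (m + 6)/(m + 7)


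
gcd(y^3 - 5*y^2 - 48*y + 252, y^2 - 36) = y - 6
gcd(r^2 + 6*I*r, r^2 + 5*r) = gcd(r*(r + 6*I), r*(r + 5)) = r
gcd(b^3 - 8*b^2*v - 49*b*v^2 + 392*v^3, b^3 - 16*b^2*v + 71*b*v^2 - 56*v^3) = b^2 - 15*b*v + 56*v^2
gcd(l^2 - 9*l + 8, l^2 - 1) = l - 1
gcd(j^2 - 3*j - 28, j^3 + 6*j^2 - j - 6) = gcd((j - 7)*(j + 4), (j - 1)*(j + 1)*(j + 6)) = 1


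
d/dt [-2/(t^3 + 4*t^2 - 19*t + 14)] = 2*(3*t^2 + 8*t - 19)/(t^3 + 4*t^2 - 19*t + 14)^2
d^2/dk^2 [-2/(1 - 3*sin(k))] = 6*(-3*sin(k)^2 - sin(k) + 6)/(3*sin(k) - 1)^3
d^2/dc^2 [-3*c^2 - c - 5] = -6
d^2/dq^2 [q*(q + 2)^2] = 6*q + 8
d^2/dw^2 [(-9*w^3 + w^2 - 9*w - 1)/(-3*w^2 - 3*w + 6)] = 2*(37*w^3 - 57*w^2 + 165*w + 17)/(3*(w^6 + 3*w^5 - 3*w^4 - 11*w^3 + 6*w^2 + 12*w - 8))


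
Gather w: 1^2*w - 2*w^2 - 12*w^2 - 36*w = -14*w^2 - 35*w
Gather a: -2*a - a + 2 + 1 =3 - 3*a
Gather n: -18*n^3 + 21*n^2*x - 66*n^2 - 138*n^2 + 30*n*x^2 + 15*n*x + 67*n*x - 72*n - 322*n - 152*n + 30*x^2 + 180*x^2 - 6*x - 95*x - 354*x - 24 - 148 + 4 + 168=-18*n^3 + n^2*(21*x - 204) + n*(30*x^2 + 82*x - 546) + 210*x^2 - 455*x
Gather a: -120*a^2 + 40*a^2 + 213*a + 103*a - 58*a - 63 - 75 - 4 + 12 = -80*a^2 + 258*a - 130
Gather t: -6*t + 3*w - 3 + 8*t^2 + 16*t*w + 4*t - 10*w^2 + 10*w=8*t^2 + t*(16*w - 2) - 10*w^2 + 13*w - 3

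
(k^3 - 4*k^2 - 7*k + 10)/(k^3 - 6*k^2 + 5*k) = (k + 2)/k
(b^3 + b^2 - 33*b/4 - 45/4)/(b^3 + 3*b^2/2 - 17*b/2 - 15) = (b + 3/2)/(b + 2)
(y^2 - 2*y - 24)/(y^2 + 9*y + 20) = (y - 6)/(y + 5)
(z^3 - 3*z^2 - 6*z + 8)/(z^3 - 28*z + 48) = (z^2 + z - 2)/(z^2 + 4*z - 12)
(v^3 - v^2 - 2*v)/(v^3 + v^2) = (v - 2)/v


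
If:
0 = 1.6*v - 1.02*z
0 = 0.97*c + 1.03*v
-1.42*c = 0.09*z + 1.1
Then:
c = -0.85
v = 0.80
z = 1.26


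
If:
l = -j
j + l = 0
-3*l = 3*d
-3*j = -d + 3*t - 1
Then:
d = 1/2 - 3*t/2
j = 1/2 - 3*t/2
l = 3*t/2 - 1/2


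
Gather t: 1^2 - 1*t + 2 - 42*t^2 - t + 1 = -42*t^2 - 2*t + 4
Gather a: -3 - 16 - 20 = -39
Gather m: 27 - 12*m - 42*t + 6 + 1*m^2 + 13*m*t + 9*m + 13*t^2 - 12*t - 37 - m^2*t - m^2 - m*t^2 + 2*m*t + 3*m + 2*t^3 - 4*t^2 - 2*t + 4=-m^2*t + m*(-t^2 + 15*t) + 2*t^3 + 9*t^2 - 56*t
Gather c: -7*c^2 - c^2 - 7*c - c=-8*c^2 - 8*c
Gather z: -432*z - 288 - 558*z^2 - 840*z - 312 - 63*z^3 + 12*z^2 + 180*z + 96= -63*z^3 - 546*z^2 - 1092*z - 504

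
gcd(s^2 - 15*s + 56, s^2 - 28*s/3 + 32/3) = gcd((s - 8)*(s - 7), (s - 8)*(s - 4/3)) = s - 8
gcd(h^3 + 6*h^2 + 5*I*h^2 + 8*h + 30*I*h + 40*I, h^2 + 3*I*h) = 1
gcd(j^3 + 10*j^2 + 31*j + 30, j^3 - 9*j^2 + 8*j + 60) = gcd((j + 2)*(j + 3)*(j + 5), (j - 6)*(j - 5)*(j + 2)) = j + 2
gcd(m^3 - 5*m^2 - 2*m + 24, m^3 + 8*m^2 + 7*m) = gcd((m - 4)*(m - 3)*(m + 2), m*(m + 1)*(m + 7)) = 1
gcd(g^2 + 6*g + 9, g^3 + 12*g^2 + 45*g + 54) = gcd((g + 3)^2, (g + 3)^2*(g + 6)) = g^2 + 6*g + 9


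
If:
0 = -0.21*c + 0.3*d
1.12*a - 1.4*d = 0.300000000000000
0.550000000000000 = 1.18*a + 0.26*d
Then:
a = 0.44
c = 0.19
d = 0.13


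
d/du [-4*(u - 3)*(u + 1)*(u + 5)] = -12*u^2 - 24*u + 52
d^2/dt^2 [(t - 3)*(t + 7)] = 2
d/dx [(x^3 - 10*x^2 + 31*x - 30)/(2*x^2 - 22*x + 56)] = (x^4 - 22*x^3 + 163*x^2 - 500*x + 538)/(2*(x^4 - 22*x^3 + 177*x^2 - 616*x + 784))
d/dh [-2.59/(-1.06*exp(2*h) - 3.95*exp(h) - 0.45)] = (-5.4908*exp(h) - 10.2305)*exp(h)/(1.06*exp(2*h) + 3.95*exp(h) + 0.45)^2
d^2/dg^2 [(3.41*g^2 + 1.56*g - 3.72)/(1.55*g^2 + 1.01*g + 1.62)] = (1.4210854715202e-14*g^4 - 3.18091*g^3 - 104.99886*g^2 - 58.44492*g + 23.88576)/(3.723875*g^6 + 7.279575*g^5 + 16.419615*g^4 + 16.246961*g^3 + 17.161146*g^2 + 7.951932*g + 4.251528)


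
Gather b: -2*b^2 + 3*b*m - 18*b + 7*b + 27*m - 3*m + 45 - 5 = -2*b^2 + b*(3*m - 11) + 24*m + 40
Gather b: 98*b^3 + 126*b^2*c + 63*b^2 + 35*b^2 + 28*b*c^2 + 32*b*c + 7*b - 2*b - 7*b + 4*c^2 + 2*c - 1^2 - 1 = 98*b^3 + b^2*(126*c + 98) + b*(28*c^2 + 32*c - 2) + 4*c^2 + 2*c - 2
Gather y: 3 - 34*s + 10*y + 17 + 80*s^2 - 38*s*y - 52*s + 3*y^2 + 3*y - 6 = 80*s^2 - 86*s + 3*y^2 + y*(13 - 38*s) + 14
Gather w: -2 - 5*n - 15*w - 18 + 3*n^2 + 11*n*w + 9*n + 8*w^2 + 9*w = 3*n^2 + 4*n + 8*w^2 + w*(11*n - 6) - 20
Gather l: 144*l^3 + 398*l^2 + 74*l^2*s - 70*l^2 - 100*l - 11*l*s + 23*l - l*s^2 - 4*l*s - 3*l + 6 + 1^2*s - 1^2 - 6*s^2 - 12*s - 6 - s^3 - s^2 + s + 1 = 144*l^3 + l^2*(74*s + 328) + l*(-s^2 - 15*s - 80) - s^3 - 7*s^2 - 10*s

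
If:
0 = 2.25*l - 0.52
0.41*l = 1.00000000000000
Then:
No Solution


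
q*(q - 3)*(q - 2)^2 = q^4 - 7*q^3 + 16*q^2 - 12*q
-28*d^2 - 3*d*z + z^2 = (-7*d + z)*(4*d + z)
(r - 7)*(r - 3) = r^2 - 10*r + 21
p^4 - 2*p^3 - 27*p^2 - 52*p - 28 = (p - 7)*(p + 1)*(p + 2)^2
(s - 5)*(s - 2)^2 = s^3 - 9*s^2 + 24*s - 20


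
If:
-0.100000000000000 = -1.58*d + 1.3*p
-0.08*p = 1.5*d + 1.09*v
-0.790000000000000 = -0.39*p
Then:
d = 1.73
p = 2.03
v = -2.53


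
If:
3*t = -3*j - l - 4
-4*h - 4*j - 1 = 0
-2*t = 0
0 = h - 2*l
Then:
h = 13/10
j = -31/20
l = 13/20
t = 0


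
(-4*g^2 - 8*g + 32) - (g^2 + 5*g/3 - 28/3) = -5*g^2 - 29*g/3 + 124/3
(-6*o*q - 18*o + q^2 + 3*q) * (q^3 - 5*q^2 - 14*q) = -6*o*q^4 + 12*o*q^3 + 174*o*q^2 + 252*o*q + q^5 - 2*q^4 - 29*q^3 - 42*q^2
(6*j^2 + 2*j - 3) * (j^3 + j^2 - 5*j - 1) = 6*j^5 + 8*j^4 - 31*j^3 - 19*j^2 + 13*j + 3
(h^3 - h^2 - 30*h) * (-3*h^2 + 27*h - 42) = -3*h^5 + 30*h^4 + 21*h^3 - 768*h^2 + 1260*h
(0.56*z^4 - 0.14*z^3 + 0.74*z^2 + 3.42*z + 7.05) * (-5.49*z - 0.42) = -3.0744*z^5 + 0.5334*z^4 - 4.0038*z^3 - 19.0866*z^2 - 40.1409*z - 2.961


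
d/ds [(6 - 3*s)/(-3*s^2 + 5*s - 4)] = 9*(-s^2 + 4*s - 2)/(9*s^4 - 30*s^3 + 49*s^2 - 40*s + 16)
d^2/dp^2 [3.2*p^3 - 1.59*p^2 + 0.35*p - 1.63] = 19.2*p - 3.18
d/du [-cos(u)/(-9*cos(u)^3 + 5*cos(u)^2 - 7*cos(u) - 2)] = 16*(18*cos(u)^3 - 5*cos(u)^2 - 2)*sin(u)/(-55*cos(u) + 10*cos(2*u) - 9*cos(3*u) + 2)^2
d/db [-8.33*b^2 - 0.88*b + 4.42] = -16.66*b - 0.88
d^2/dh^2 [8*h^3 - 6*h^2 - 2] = 48*h - 12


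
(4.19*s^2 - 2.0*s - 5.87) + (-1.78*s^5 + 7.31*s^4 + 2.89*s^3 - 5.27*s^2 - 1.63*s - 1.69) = -1.78*s^5 + 7.31*s^4 + 2.89*s^3 - 1.08*s^2 - 3.63*s - 7.56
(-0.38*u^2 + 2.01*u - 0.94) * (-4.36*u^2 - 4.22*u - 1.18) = 1.6568*u^4 - 7.16*u^3 - 3.9354*u^2 + 1.595*u + 1.1092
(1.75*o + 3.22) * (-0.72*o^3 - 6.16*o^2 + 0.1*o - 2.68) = -1.26*o^4 - 13.0984*o^3 - 19.6602*o^2 - 4.368*o - 8.6296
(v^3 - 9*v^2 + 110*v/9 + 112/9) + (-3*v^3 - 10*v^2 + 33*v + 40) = -2*v^3 - 19*v^2 + 407*v/9 + 472/9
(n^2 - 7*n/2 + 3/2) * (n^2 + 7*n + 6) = n^4 + 7*n^3/2 - 17*n^2 - 21*n/2 + 9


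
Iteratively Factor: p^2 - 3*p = (p - 3)*(p)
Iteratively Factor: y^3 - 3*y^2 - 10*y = (y - 5)*(y^2 + 2*y) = y*(y - 5)*(y + 2)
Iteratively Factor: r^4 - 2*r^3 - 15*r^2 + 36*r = (r - 3)*(r^3 + r^2 - 12*r) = r*(r - 3)*(r^2 + r - 12) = r*(r - 3)*(r + 4)*(r - 3)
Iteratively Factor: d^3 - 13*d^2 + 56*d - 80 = (d - 4)*(d^2 - 9*d + 20) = (d - 4)^2*(d - 5)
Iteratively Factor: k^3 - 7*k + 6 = (k + 3)*(k^2 - 3*k + 2) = (k - 2)*(k + 3)*(k - 1)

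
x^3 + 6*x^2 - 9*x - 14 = (x - 2)*(x + 1)*(x + 7)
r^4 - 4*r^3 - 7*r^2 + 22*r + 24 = (r - 4)*(r - 3)*(r + 1)*(r + 2)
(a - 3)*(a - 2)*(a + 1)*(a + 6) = a^4 + 2*a^3 - 23*a^2 + 12*a + 36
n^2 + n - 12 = (n - 3)*(n + 4)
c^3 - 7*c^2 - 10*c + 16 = (c - 8)*(c - 1)*(c + 2)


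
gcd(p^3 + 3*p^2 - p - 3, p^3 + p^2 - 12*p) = 1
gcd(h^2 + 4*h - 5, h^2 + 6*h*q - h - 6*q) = h - 1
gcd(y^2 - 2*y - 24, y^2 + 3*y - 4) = y + 4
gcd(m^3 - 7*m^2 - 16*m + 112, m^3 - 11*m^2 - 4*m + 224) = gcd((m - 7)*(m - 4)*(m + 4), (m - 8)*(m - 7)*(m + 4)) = m^2 - 3*m - 28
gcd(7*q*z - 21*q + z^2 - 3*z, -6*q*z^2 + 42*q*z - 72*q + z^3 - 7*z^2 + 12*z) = z - 3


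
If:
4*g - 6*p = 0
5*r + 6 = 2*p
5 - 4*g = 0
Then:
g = 5/4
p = 5/6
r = -13/15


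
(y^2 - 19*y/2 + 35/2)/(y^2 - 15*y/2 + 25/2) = (y - 7)/(y - 5)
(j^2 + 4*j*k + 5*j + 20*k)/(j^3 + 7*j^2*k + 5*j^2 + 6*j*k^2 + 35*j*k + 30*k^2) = (j + 4*k)/(j^2 + 7*j*k + 6*k^2)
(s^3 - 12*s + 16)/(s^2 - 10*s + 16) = (s^2 + 2*s - 8)/(s - 8)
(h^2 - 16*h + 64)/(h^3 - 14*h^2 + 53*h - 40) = (h - 8)/(h^2 - 6*h + 5)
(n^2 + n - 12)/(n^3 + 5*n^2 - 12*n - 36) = (n + 4)/(n^2 + 8*n + 12)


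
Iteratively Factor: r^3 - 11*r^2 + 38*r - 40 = (r - 2)*(r^2 - 9*r + 20) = (r - 4)*(r - 2)*(r - 5)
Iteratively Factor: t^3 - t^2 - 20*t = (t - 5)*(t^2 + 4*t) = (t - 5)*(t + 4)*(t)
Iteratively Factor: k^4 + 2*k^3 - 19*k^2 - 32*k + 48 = (k + 3)*(k^3 - k^2 - 16*k + 16) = (k + 3)*(k + 4)*(k^2 - 5*k + 4) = (k - 1)*(k + 3)*(k + 4)*(k - 4)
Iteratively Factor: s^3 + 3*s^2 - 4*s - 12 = (s - 2)*(s^2 + 5*s + 6) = (s - 2)*(s + 2)*(s + 3)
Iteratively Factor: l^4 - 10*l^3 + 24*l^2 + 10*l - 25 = (l - 1)*(l^3 - 9*l^2 + 15*l + 25) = (l - 5)*(l - 1)*(l^2 - 4*l - 5) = (l - 5)^2*(l - 1)*(l + 1)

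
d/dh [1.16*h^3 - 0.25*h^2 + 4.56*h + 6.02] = 3.48*h^2 - 0.5*h + 4.56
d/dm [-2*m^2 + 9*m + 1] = 9 - 4*m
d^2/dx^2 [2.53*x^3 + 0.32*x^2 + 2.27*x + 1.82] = 15.18*x + 0.64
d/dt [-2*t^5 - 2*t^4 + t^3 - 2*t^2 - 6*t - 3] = -10*t^4 - 8*t^3 + 3*t^2 - 4*t - 6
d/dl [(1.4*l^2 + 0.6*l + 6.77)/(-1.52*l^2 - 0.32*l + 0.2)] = (0.464*l^2 + 21.1408*l + 2.2864)/(2.3104*l^4 + 0.9728*l^3 - 0.5056*l^2 - 0.128*l + 0.04)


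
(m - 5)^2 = m^2 - 10*m + 25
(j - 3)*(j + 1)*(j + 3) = j^3 + j^2 - 9*j - 9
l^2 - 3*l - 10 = (l - 5)*(l + 2)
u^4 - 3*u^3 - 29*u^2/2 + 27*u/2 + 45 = (u - 5)*(u + 2)*(u - 3*sqrt(2)/2)*(u + 3*sqrt(2)/2)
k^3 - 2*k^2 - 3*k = k*(k - 3)*(k + 1)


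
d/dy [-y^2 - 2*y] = -2*y - 2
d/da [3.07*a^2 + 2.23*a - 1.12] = 6.14*a + 2.23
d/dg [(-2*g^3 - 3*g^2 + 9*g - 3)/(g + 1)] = (-4*g^3 - 9*g^2 - 6*g + 12)/(g^2 + 2*g + 1)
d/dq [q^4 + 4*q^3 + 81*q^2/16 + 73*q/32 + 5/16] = 4*q^3 + 12*q^2 + 81*q/8 + 73/32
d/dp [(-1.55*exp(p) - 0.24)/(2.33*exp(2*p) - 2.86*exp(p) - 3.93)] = (3.6115*exp(2*p) + 1.1184*exp(p) + 5.4051)*exp(p)/(5.4289*exp(4*p) - 13.3276*exp(3*p) - 10.1342*exp(2*p) + 22.4796*exp(p) + 15.4449)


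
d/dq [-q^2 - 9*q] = -2*q - 9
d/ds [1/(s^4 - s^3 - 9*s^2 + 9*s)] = (-4*s^3 + 3*s^2 + 18*s - 9)/(s^2*(s^3 - s^2 - 9*s + 9)^2)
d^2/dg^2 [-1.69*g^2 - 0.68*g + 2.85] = -3.38000000000000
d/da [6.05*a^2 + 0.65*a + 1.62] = 12.1*a + 0.65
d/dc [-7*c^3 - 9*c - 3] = -21*c^2 - 9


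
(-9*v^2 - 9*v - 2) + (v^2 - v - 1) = -8*v^2 - 10*v - 3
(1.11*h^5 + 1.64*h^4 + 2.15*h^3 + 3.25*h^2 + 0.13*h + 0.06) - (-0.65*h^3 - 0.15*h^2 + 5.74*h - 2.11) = 1.11*h^5 + 1.64*h^4 + 2.8*h^3 + 3.4*h^2 - 5.61*h + 2.17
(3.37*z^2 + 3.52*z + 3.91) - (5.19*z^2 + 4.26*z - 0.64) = -1.82*z^2 - 0.74*z + 4.55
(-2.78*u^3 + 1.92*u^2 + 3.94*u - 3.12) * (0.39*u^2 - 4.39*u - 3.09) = -1.0842*u^5 + 12.953*u^4 + 1.698*u^3 - 24.4462*u^2 + 1.5222*u + 9.6408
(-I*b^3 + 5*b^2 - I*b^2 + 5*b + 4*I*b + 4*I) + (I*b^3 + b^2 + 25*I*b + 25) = 6*b^2 - I*b^2 + 5*b + 29*I*b + 25 + 4*I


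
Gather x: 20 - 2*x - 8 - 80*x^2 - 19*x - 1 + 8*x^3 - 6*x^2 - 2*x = 8*x^3 - 86*x^2 - 23*x + 11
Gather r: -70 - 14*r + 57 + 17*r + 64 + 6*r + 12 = 9*r + 63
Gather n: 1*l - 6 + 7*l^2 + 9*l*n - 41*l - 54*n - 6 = 7*l^2 - 40*l + n*(9*l - 54) - 12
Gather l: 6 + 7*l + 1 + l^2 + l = l^2 + 8*l + 7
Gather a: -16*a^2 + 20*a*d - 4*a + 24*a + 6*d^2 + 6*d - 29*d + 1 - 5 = -16*a^2 + a*(20*d + 20) + 6*d^2 - 23*d - 4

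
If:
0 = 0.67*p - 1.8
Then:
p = 2.69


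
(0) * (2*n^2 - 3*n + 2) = 0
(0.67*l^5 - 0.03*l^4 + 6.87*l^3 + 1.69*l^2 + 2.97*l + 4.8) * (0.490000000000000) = 0.3283*l^5 - 0.0147*l^4 + 3.3663*l^3 + 0.8281*l^2 + 1.4553*l + 2.352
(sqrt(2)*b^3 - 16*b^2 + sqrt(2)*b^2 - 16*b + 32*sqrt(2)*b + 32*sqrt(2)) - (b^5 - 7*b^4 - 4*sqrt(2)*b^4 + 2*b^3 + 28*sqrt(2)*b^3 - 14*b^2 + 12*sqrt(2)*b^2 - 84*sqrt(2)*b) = -b^5 + 4*sqrt(2)*b^4 + 7*b^4 - 27*sqrt(2)*b^3 - 2*b^3 - 11*sqrt(2)*b^2 - 2*b^2 - 16*b + 116*sqrt(2)*b + 32*sqrt(2)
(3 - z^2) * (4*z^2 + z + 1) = -4*z^4 - z^3 + 11*z^2 + 3*z + 3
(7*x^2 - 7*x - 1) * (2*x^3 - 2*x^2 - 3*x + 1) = 14*x^5 - 28*x^4 - 9*x^3 + 30*x^2 - 4*x - 1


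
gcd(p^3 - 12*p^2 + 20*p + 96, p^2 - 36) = p - 6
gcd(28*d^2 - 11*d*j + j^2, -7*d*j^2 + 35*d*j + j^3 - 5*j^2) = 7*d - j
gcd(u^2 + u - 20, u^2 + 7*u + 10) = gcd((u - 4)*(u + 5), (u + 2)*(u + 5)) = u + 5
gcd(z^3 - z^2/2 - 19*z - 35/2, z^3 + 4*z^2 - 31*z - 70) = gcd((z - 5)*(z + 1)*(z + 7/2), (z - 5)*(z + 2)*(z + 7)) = z - 5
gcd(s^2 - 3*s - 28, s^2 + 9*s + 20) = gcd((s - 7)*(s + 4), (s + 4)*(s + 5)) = s + 4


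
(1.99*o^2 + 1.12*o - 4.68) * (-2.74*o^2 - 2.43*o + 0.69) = -5.4526*o^4 - 7.9045*o^3 + 11.4747*o^2 + 12.1452*o - 3.2292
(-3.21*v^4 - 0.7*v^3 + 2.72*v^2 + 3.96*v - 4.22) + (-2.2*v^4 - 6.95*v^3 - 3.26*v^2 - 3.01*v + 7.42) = -5.41*v^4 - 7.65*v^3 - 0.54*v^2 + 0.95*v + 3.2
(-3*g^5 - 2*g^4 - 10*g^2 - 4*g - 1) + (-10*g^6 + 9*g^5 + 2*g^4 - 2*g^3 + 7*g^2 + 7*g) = -10*g^6 + 6*g^5 - 2*g^3 - 3*g^2 + 3*g - 1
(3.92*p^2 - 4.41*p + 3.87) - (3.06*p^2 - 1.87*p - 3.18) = 0.86*p^2 - 2.54*p + 7.05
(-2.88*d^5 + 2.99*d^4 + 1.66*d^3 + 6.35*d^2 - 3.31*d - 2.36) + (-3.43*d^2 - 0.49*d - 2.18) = -2.88*d^5 + 2.99*d^4 + 1.66*d^3 + 2.92*d^2 - 3.8*d - 4.54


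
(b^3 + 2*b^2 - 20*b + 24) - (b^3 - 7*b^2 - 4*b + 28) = 9*b^2 - 16*b - 4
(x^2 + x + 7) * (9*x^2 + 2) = 9*x^4 + 9*x^3 + 65*x^2 + 2*x + 14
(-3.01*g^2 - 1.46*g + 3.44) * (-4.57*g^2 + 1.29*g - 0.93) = 13.7557*g^4 + 2.7893*g^3 - 14.8049*g^2 + 5.7954*g - 3.1992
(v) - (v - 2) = 2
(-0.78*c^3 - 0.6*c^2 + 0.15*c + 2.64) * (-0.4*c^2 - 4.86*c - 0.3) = 0.312*c^5 + 4.0308*c^4 + 3.09*c^3 - 1.605*c^2 - 12.8754*c - 0.792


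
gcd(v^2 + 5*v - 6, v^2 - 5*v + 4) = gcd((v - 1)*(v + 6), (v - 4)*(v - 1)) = v - 1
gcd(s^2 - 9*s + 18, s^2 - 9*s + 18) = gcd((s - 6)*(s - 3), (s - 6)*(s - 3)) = s^2 - 9*s + 18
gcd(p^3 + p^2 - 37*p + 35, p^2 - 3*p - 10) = p - 5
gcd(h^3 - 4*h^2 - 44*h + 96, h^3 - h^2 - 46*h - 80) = h - 8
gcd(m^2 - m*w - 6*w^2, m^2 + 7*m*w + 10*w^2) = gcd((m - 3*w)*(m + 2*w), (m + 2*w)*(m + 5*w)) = m + 2*w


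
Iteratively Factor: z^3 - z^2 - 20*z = (z + 4)*(z^2 - 5*z) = z*(z + 4)*(z - 5)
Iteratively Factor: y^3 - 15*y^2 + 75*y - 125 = (y - 5)*(y^2 - 10*y + 25) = (y - 5)^2*(y - 5)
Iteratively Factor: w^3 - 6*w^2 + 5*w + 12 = (w + 1)*(w^2 - 7*w + 12) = (w - 3)*(w + 1)*(w - 4)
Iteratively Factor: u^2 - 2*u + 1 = (u - 1)*(u - 1)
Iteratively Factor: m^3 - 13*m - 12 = (m + 3)*(m^2 - 3*m - 4) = (m - 4)*(m + 3)*(m + 1)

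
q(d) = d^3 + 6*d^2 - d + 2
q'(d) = 3*d^2 + 12*d - 1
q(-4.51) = 36.82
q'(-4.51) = 5.90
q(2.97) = 78.15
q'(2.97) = 61.10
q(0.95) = 7.32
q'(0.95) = 13.11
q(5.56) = 353.80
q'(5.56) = 158.46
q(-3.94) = 37.92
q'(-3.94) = -1.71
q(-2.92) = 31.18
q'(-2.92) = -10.46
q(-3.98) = 37.98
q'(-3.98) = -1.24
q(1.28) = 12.65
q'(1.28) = 19.28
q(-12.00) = -850.00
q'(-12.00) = 287.00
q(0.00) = 2.00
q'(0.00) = -1.00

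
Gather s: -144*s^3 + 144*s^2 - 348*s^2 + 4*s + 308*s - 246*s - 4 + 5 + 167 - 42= -144*s^3 - 204*s^2 + 66*s + 126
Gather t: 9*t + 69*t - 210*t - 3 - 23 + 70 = 44 - 132*t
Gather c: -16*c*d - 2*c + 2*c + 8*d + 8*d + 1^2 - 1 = -16*c*d + 16*d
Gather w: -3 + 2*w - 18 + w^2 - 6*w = w^2 - 4*w - 21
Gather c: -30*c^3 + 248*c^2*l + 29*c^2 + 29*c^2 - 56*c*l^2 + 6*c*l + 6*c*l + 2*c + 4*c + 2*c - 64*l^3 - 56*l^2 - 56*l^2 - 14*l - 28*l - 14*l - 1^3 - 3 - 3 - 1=-30*c^3 + c^2*(248*l + 58) + c*(-56*l^2 + 12*l + 8) - 64*l^3 - 112*l^2 - 56*l - 8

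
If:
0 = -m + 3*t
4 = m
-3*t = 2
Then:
No Solution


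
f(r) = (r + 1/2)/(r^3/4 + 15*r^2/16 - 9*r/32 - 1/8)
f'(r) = (r + 1/2)*(-3*r^2/4 - 15*r/8 + 9/32)/(r^3/4 + 15*r^2/16 - 9*r/32 - 1/8)^2 + 1/(r^3/4 + 15*r^2/16 - 9*r/32 - 1/8) = 16*(-32*r^3 - 84*r^2 - 60*r + 1)/(64*r^6 + 480*r^5 + 756*r^4 - 604*r^3 - 159*r^2 + 72*r + 16)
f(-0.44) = 0.38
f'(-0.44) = 8.57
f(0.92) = 2.35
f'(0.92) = -6.42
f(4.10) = 0.15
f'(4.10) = -0.06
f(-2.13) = -0.71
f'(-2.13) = 0.17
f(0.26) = -5.83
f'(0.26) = -19.16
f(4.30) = 0.13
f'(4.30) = -0.05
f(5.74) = 0.08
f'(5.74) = -0.02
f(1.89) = 0.55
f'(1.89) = -0.51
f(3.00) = 0.25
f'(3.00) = -0.14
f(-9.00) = 0.08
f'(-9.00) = 0.02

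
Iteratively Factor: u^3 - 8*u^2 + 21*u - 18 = (u - 2)*(u^2 - 6*u + 9) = (u - 3)*(u - 2)*(u - 3)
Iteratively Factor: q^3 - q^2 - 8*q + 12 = (q - 2)*(q^2 + q - 6) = (q - 2)^2*(q + 3)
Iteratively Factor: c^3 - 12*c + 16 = (c - 2)*(c^2 + 2*c - 8) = (c - 2)*(c + 4)*(c - 2)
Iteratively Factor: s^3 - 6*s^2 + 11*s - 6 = (s - 2)*(s^2 - 4*s + 3) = (s - 3)*(s - 2)*(s - 1)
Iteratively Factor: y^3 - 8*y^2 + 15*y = (y - 3)*(y^2 - 5*y) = (y - 5)*(y - 3)*(y)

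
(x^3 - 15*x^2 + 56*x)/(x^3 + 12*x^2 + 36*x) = (x^2 - 15*x + 56)/(x^2 + 12*x + 36)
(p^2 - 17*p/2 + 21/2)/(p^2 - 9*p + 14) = (p - 3/2)/(p - 2)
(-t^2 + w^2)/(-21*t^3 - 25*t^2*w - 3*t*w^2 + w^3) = (t - w)/(21*t^2 + 4*t*w - w^2)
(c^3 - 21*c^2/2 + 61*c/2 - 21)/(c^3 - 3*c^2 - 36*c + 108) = (2*c^2 - 9*c + 7)/(2*(c^2 + 3*c - 18))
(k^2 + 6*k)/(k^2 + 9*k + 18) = k/(k + 3)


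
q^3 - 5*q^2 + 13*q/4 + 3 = (q - 4)*(q - 3/2)*(q + 1/2)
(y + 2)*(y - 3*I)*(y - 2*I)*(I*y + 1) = I*y^4 + 6*y^3 + 2*I*y^3 + 12*y^2 - 11*I*y^2 - 6*y - 22*I*y - 12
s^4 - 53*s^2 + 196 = (s - 7)*(s - 2)*(s + 2)*(s + 7)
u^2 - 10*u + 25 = (u - 5)^2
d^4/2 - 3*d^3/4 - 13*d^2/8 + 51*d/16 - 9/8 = (d/2 + 1)*(d - 3/2)^2*(d - 1/2)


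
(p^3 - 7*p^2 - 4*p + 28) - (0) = p^3 - 7*p^2 - 4*p + 28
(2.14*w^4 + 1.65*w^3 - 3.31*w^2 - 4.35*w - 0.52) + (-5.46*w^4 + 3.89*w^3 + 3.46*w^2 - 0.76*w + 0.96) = -3.32*w^4 + 5.54*w^3 + 0.15*w^2 - 5.11*w + 0.44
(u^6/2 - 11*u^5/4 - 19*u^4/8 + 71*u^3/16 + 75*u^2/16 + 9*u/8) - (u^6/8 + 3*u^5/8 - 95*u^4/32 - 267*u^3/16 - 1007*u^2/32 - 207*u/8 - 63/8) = 3*u^6/8 - 25*u^5/8 + 19*u^4/32 + 169*u^3/8 + 1157*u^2/32 + 27*u + 63/8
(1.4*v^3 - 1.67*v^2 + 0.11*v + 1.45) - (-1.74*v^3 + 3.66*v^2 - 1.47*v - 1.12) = 3.14*v^3 - 5.33*v^2 + 1.58*v + 2.57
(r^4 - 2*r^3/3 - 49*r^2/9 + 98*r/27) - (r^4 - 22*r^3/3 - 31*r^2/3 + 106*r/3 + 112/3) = 20*r^3/3 + 44*r^2/9 - 856*r/27 - 112/3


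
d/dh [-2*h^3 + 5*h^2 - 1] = 2*h*(5 - 3*h)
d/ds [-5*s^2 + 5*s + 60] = 5 - 10*s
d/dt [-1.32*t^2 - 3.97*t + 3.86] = -2.64*t - 3.97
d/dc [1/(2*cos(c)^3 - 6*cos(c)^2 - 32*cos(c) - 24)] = (3*cos(c)^2 - 6*cos(c) - 16)*sin(c)/(2*(cos(c) - 6)^2*(cos(c) + 1)^2*(cos(c) + 2)^2)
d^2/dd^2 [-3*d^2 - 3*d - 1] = -6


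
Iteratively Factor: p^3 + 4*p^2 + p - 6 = (p + 3)*(p^2 + p - 2) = (p - 1)*(p + 3)*(p + 2)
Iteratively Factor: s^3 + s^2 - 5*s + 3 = (s + 3)*(s^2 - 2*s + 1) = (s - 1)*(s + 3)*(s - 1)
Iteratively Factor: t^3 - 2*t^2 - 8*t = (t - 4)*(t^2 + 2*t) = t*(t - 4)*(t + 2)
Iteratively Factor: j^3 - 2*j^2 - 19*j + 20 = (j + 4)*(j^2 - 6*j + 5) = (j - 1)*(j + 4)*(j - 5)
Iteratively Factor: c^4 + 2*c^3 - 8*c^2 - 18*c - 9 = (c + 3)*(c^3 - c^2 - 5*c - 3) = (c - 3)*(c + 3)*(c^2 + 2*c + 1) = (c - 3)*(c + 1)*(c + 3)*(c + 1)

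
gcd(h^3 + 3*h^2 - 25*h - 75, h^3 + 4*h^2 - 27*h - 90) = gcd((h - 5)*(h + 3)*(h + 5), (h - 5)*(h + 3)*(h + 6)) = h^2 - 2*h - 15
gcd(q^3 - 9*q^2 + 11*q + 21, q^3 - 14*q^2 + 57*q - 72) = q - 3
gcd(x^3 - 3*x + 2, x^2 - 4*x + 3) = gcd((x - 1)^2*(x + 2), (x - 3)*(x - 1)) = x - 1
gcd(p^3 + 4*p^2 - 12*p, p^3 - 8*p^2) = p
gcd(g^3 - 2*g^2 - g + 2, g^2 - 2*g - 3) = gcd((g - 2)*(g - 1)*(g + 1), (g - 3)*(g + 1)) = g + 1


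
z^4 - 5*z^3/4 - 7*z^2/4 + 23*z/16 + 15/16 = (z - 3/2)*(z - 5/4)*(z + 1/2)*(z + 1)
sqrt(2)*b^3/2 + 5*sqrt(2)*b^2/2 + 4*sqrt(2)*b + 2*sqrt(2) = (b + 1)*(b + 2)*(sqrt(2)*b/2 + sqrt(2))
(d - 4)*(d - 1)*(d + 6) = d^3 + d^2 - 26*d + 24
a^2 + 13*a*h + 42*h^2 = (a + 6*h)*(a + 7*h)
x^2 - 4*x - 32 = (x - 8)*(x + 4)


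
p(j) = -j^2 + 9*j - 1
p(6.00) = 17.00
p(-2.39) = -28.22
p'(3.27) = 2.46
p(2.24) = 14.14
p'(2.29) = 4.42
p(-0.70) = -7.79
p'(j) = 9 - 2*j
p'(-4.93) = 18.86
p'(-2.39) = 13.78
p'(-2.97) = 14.94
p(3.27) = 17.74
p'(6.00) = -3.00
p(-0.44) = -5.15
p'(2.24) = 4.52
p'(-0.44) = 9.88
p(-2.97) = -36.55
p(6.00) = 17.00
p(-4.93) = -69.67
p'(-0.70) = 10.40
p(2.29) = 14.37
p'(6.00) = -3.00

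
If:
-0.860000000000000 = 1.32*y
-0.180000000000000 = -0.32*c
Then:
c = 0.56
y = -0.65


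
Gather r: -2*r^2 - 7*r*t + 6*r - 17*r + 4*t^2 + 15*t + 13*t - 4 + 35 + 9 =-2*r^2 + r*(-7*t - 11) + 4*t^2 + 28*t + 40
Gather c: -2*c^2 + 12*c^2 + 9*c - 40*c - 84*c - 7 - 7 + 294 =10*c^2 - 115*c + 280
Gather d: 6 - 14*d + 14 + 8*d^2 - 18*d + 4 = 8*d^2 - 32*d + 24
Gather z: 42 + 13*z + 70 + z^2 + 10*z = z^2 + 23*z + 112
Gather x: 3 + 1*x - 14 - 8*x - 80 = -7*x - 91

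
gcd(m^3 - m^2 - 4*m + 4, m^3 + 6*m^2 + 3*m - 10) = m^2 + m - 2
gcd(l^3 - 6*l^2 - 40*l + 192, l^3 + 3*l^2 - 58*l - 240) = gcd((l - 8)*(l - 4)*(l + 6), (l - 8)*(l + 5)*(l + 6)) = l^2 - 2*l - 48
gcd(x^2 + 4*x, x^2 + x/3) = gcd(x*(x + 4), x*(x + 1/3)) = x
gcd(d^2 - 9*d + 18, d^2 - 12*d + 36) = d - 6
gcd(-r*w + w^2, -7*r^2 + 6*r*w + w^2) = r - w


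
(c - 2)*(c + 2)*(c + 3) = c^3 + 3*c^2 - 4*c - 12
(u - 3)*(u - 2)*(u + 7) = u^3 + 2*u^2 - 29*u + 42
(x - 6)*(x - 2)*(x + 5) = x^3 - 3*x^2 - 28*x + 60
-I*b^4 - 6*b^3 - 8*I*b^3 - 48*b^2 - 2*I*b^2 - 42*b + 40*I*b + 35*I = (b + 7)*(b - 5*I)*(b - I)*(-I*b - I)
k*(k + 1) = k^2 + k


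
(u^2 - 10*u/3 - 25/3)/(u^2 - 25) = (u + 5/3)/(u + 5)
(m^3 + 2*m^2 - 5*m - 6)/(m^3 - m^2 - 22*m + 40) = (m^2 + 4*m + 3)/(m^2 + m - 20)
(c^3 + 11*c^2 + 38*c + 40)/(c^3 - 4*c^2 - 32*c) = (c^2 + 7*c + 10)/(c*(c - 8))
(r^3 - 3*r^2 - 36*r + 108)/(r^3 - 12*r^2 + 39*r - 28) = (r^3 - 3*r^2 - 36*r + 108)/(r^3 - 12*r^2 + 39*r - 28)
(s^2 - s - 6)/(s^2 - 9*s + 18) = (s + 2)/(s - 6)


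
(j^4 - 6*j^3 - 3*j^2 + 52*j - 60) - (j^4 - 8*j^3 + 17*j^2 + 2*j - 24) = 2*j^3 - 20*j^2 + 50*j - 36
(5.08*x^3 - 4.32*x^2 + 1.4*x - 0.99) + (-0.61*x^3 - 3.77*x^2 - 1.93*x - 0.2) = 4.47*x^3 - 8.09*x^2 - 0.53*x - 1.19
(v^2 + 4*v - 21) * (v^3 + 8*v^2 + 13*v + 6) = v^5 + 12*v^4 + 24*v^3 - 110*v^2 - 249*v - 126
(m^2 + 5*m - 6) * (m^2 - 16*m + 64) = m^4 - 11*m^3 - 22*m^2 + 416*m - 384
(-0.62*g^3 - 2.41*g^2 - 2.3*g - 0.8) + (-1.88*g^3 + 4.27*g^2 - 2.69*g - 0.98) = -2.5*g^3 + 1.86*g^2 - 4.99*g - 1.78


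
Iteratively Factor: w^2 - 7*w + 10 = (w - 2)*(w - 5)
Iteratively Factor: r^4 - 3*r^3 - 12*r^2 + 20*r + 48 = (r + 2)*(r^3 - 5*r^2 - 2*r + 24) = (r - 4)*(r + 2)*(r^2 - r - 6) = (r - 4)*(r - 3)*(r + 2)*(r + 2)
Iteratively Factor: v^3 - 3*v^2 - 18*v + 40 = (v + 4)*(v^2 - 7*v + 10) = (v - 5)*(v + 4)*(v - 2)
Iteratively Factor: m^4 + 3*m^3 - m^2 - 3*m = (m + 3)*(m^3 - m) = (m + 1)*(m + 3)*(m^2 - m) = m*(m + 1)*(m + 3)*(m - 1)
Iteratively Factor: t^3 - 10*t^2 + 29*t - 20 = (t - 1)*(t^2 - 9*t + 20) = (t - 4)*(t - 1)*(t - 5)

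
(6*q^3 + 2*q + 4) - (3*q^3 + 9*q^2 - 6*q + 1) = 3*q^3 - 9*q^2 + 8*q + 3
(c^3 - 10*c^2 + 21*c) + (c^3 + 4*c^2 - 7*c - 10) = 2*c^3 - 6*c^2 + 14*c - 10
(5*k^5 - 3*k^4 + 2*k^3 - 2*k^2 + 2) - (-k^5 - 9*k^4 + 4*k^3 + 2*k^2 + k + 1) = 6*k^5 + 6*k^4 - 2*k^3 - 4*k^2 - k + 1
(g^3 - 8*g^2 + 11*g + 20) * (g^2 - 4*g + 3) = g^5 - 12*g^4 + 46*g^3 - 48*g^2 - 47*g + 60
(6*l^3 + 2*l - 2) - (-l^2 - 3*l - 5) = 6*l^3 + l^2 + 5*l + 3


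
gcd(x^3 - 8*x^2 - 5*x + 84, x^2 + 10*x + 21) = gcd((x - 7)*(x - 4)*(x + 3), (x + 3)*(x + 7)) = x + 3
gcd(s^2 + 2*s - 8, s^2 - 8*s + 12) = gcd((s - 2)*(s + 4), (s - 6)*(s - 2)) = s - 2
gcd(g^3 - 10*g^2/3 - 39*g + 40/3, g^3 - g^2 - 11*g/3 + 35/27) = g - 1/3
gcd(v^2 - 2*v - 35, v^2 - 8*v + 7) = v - 7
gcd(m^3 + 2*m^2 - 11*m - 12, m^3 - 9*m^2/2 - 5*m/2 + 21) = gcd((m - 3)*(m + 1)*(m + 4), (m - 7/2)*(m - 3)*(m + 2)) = m - 3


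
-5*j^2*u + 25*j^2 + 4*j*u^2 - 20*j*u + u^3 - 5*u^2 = (-j + u)*(5*j + u)*(u - 5)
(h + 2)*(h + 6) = h^2 + 8*h + 12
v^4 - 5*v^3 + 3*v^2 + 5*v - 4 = (v - 4)*(v - 1)^2*(v + 1)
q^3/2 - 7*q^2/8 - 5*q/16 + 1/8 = (q/2 + 1/4)*(q - 2)*(q - 1/4)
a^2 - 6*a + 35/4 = (a - 7/2)*(a - 5/2)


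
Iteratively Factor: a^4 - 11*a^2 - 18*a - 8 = (a - 4)*(a^3 + 4*a^2 + 5*a + 2) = (a - 4)*(a + 2)*(a^2 + 2*a + 1) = (a - 4)*(a + 1)*(a + 2)*(a + 1)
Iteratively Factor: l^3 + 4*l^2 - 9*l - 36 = (l - 3)*(l^2 + 7*l + 12) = (l - 3)*(l + 3)*(l + 4)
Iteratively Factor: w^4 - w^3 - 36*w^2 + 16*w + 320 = (w + 4)*(w^3 - 5*w^2 - 16*w + 80) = (w - 4)*(w + 4)*(w^2 - w - 20) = (w - 4)*(w + 4)^2*(w - 5)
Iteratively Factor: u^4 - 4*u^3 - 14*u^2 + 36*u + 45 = (u + 1)*(u^3 - 5*u^2 - 9*u + 45) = (u - 3)*(u + 1)*(u^2 - 2*u - 15) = (u - 3)*(u + 1)*(u + 3)*(u - 5)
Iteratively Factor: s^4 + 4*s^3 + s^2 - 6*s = (s + 3)*(s^3 + s^2 - 2*s) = (s - 1)*(s + 3)*(s^2 + 2*s) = s*(s - 1)*(s + 3)*(s + 2)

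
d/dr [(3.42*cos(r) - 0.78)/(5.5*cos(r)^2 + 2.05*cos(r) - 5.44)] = (18.81*cos(r)^2 - 8.58*cos(r) + 17.0058)*sin(r)/(30.25*cos(r)^4 + 22.55*cos(r)^3 - 55.6375*cos(r)^2 - 22.304*cos(r) + 29.5936)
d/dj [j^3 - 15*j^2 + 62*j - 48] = 3*j^2 - 30*j + 62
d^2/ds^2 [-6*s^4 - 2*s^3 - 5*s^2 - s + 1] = -72*s^2 - 12*s - 10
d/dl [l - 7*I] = 1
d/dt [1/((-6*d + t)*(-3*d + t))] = (9*d - 2*t)/((3*d - t)^2*(6*d - t)^2)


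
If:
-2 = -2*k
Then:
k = 1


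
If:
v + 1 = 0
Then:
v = -1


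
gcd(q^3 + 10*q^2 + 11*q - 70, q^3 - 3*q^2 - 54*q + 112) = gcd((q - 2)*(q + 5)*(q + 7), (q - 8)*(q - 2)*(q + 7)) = q^2 + 5*q - 14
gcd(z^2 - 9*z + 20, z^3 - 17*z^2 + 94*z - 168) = z - 4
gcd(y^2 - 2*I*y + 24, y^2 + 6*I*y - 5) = 1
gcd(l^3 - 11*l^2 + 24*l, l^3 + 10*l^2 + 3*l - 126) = l - 3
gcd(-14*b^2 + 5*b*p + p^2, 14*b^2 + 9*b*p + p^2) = 7*b + p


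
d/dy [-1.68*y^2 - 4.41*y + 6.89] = -3.36*y - 4.41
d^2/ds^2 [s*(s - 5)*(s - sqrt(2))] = 6*s - 10 - 2*sqrt(2)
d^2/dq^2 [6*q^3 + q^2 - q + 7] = 36*q + 2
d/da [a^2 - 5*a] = 2*a - 5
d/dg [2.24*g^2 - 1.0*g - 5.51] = 4.48*g - 1.0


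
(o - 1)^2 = o^2 - 2*o + 1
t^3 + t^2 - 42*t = t*(t - 6)*(t + 7)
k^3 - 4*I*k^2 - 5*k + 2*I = (k - 2*I)*(k - I)^2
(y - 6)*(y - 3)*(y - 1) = y^3 - 10*y^2 + 27*y - 18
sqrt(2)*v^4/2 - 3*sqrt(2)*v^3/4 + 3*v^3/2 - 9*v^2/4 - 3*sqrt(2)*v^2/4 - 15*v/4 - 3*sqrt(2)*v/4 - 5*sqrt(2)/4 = (v - 5/2)*(v + 1)*(v + sqrt(2)/2)*(sqrt(2)*v/2 + 1)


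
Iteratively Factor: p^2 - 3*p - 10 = (p + 2)*(p - 5)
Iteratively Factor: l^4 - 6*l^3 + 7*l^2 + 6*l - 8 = (l + 1)*(l^3 - 7*l^2 + 14*l - 8) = (l - 4)*(l + 1)*(l^2 - 3*l + 2) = (l - 4)*(l - 1)*(l + 1)*(l - 2)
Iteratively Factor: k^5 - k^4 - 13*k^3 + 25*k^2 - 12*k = (k)*(k^4 - k^3 - 13*k^2 + 25*k - 12) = k*(k - 1)*(k^3 - 13*k + 12) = k*(k - 1)^2*(k^2 + k - 12) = k*(k - 3)*(k - 1)^2*(k + 4)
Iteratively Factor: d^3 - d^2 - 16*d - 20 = (d + 2)*(d^2 - 3*d - 10) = (d + 2)^2*(d - 5)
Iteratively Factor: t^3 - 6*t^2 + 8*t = (t - 2)*(t^2 - 4*t) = (t - 4)*(t - 2)*(t)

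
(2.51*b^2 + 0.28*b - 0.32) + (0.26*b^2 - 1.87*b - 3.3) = 2.77*b^2 - 1.59*b - 3.62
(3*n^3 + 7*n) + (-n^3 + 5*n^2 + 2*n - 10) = 2*n^3 + 5*n^2 + 9*n - 10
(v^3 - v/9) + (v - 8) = v^3 + 8*v/9 - 8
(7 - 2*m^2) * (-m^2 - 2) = 2*m^4 - 3*m^2 - 14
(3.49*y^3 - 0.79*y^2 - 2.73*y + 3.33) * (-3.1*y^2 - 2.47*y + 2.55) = -10.819*y^5 - 6.1713*y^4 + 19.3138*y^3 - 5.5944*y^2 - 15.1866*y + 8.4915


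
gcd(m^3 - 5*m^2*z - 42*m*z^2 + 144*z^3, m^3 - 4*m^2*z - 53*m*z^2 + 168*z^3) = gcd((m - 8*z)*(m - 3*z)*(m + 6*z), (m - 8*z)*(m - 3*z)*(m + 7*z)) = m^2 - 11*m*z + 24*z^2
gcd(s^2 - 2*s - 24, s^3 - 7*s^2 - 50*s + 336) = s - 6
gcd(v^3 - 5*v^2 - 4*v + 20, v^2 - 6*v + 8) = v - 2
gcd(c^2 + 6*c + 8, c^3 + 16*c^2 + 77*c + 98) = c + 2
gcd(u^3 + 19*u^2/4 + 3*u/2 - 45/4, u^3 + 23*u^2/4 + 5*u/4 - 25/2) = u - 5/4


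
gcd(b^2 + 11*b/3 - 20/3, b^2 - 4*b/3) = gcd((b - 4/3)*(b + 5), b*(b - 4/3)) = b - 4/3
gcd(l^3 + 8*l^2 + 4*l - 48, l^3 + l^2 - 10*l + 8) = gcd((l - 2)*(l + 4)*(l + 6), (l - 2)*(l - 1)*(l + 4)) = l^2 + 2*l - 8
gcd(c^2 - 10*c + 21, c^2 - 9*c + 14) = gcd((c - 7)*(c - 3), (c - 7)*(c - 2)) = c - 7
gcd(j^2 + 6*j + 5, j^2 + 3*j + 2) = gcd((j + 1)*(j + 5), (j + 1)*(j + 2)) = j + 1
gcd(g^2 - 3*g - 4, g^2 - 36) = 1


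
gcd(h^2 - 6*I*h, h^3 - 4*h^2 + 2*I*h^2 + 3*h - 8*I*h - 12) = 1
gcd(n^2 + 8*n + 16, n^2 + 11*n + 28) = n + 4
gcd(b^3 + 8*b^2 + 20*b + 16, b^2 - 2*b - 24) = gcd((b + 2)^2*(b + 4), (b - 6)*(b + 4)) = b + 4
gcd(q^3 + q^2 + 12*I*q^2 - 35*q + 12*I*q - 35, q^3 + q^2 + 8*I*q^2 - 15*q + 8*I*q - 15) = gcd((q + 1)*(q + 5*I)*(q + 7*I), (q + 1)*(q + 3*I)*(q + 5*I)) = q^2 + q*(1 + 5*I) + 5*I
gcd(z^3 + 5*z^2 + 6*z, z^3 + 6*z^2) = z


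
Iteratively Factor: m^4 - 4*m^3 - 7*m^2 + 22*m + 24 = (m - 3)*(m^3 - m^2 - 10*m - 8) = (m - 3)*(m + 2)*(m^2 - 3*m - 4) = (m - 3)*(m + 1)*(m + 2)*(m - 4)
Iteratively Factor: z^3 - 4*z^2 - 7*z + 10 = (z + 2)*(z^2 - 6*z + 5) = (z - 1)*(z + 2)*(z - 5)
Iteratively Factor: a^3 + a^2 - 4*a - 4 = (a + 1)*(a^2 - 4) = (a - 2)*(a + 1)*(a + 2)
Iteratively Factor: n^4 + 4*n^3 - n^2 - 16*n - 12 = (n - 2)*(n^3 + 6*n^2 + 11*n + 6) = (n - 2)*(n + 2)*(n^2 + 4*n + 3) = (n - 2)*(n + 1)*(n + 2)*(n + 3)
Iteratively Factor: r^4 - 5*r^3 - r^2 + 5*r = (r + 1)*(r^3 - 6*r^2 + 5*r) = (r - 5)*(r + 1)*(r^2 - r) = (r - 5)*(r - 1)*(r + 1)*(r)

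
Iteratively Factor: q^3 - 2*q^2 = (q - 2)*(q^2) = q*(q - 2)*(q)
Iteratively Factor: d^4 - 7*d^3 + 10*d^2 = (d - 5)*(d^3 - 2*d^2) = d*(d - 5)*(d^2 - 2*d) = d*(d - 5)*(d - 2)*(d)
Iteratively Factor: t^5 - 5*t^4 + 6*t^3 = (t)*(t^4 - 5*t^3 + 6*t^2) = t*(t - 2)*(t^3 - 3*t^2) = t*(t - 3)*(t - 2)*(t^2) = t^2*(t - 3)*(t - 2)*(t)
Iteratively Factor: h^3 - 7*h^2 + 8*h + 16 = (h - 4)*(h^2 - 3*h - 4) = (h - 4)^2*(h + 1)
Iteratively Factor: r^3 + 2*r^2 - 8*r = (r)*(r^2 + 2*r - 8) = r*(r + 4)*(r - 2)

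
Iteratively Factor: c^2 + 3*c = (c)*(c + 3)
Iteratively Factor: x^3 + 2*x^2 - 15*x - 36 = (x + 3)*(x^2 - x - 12) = (x + 3)^2*(x - 4)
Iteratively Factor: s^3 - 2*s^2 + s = (s - 1)*(s^2 - s) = (s - 1)^2*(s)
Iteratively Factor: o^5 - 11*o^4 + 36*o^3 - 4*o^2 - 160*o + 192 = (o - 4)*(o^4 - 7*o^3 + 8*o^2 + 28*o - 48) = (o - 4)*(o - 3)*(o^3 - 4*o^2 - 4*o + 16) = (o - 4)*(o - 3)*(o - 2)*(o^2 - 2*o - 8) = (o - 4)^2*(o - 3)*(o - 2)*(o + 2)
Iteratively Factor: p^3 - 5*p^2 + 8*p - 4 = (p - 2)*(p^2 - 3*p + 2) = (p - 2)*(p - 1)*(p - 2)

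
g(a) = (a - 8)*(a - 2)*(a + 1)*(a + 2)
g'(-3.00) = -197.00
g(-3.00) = 110.00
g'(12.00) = 3628.00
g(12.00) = 7280.00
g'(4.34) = -144.72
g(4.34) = -289.95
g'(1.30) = -29.90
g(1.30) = 35.60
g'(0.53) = 9.98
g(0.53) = 42.51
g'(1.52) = -42.95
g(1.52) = 27.59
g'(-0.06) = 29.36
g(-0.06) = 30.28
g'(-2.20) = -63.43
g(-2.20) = 10.28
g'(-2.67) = -133.76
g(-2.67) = 55.75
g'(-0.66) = 33.54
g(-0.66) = 10.50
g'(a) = (a - 8)*(a - 2)*(a + 1) + (a - 8)*(a - 2)*(a + 2) + (a - 8)*(a + 1)*(a + 2) + (a - 2)*(a + 1)*(a + 2) = 4*a^3 - 21*a^2 - 24*a + 28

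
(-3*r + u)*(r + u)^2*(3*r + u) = -9*r^4 - 18*r^3*u - 8*r^2*u^2 + 2*r*u^3 + u^4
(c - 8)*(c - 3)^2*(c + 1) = c^4 - 13*c^3 + 43*c^2 - 15*c - 72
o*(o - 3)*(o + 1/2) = o^3 - 5*o^2/2 - 3*o/2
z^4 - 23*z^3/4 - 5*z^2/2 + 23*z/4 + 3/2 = (z - 6)*(z - 1)*(z + 1/4)*(z + 1)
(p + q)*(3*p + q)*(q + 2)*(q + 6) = 3*p^2*q^2 + 24*p^2*q + 36*p^2 + 4*p*q^3 + 32*p*q^2 + 48*p*q + q^4 + 8*q^3 + 12*q^2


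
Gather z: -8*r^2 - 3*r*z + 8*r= -8*r^2 - 3*r*z + 8*r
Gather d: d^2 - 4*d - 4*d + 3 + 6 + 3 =d^2 - 8*d + 12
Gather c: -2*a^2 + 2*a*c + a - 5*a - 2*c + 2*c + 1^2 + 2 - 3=-2*a^2 + 2*a*c - 4*a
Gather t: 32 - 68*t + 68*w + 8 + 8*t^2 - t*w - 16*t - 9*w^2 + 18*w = 8*t^2 + t*(-w - 84) - 9*w^2 + 86*w + 40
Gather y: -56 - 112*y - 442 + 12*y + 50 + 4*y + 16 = -96*y - 432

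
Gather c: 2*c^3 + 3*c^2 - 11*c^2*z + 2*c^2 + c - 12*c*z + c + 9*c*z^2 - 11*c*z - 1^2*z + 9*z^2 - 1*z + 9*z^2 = 2*c^3 + c^2*(5 - 11*z) + c*(9*z^2 - 23*z + 2) + 18*z^2 - 2*z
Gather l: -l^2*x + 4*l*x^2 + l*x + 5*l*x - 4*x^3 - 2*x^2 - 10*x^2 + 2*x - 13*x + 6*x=-l^2*x + l*(4*x^2 + 6*x) - 4*x^3 - 12*x^2 - 5*x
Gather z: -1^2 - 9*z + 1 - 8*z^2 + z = -8*z^2 - 8*z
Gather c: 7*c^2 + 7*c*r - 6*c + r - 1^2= 7*c^2 + c*(7*r - 6) + r - 1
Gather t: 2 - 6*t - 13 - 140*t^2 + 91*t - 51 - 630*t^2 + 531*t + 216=-770*t^2 + 616*t + 154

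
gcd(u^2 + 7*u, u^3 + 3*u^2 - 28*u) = u^2 + 7*u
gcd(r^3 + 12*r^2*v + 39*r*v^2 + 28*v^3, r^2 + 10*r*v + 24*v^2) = r + 4*v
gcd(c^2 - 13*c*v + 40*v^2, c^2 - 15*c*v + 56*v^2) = -c + 8*v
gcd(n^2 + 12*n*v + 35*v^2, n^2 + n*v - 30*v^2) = 1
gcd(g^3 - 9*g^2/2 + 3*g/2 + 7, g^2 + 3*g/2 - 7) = g - 2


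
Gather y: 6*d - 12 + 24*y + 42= 6*d + 24*y + 30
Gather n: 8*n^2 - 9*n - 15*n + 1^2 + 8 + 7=8*n^2 - 24*n + 16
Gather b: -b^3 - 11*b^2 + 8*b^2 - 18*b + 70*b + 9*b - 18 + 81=-b^3 - 3*b^2 + 61*b + 63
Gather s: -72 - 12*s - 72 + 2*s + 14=-10*s - 130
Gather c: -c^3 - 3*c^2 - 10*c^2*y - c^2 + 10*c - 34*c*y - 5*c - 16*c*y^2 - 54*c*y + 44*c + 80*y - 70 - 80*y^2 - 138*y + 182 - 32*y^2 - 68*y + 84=-c^3 + c^2*(-10*y - 4) + c*(-16*y^2 - 88*y + 49) - 112*y^2 - 126*y + 196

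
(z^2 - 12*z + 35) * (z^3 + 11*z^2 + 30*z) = z^5 - z^4 - 67*z^3 + 25*z^2 + 1050*z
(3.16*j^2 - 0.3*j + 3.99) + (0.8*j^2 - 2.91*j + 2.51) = 3.96*j^2 - 3.21*j + 6.5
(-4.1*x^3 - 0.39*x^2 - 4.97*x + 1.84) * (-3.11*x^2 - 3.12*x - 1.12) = 12.751*x^5 + 14.0049*x^4 + 21.2655*x^3 + 10.2208*x^2 - 0.174399999999999*x - 2.0608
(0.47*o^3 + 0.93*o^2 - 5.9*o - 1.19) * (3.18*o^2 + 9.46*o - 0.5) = 1.4946*o^5 + 7.4036*o^4 - 10.1992*o^3 - 60.0632*o^2 - 8.3074*o + 0.595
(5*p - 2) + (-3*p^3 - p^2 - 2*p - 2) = -3*p^3 - p^2 + 3*p - 4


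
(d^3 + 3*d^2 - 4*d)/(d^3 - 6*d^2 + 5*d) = (d + 4)/(d - 5)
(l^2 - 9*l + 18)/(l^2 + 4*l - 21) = (l - 6)/(l + 7)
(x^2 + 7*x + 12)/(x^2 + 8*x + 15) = (x + 4)/(x + 5)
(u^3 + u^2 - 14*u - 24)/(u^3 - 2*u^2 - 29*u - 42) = (u - 4)/(u - 7)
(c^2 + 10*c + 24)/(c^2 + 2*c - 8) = (c + 6)/(c - 2)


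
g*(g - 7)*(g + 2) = g^3 - 5*g^2 - 14*g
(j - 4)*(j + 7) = j^2 + 3*j - 28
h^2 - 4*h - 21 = (h - 7)*(h + 3)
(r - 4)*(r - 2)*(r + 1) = r^3 - 5*r^2 + 2*r + 8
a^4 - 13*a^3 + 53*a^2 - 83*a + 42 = (a - 7)*(a - 3)*(a - 2)*(a - 1)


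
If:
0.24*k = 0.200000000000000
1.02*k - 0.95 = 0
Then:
No Solution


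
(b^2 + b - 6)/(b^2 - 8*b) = (b^2 + b - 6)/(b*(b - 8))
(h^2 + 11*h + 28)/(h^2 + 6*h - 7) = (h + 4)/(h - 1)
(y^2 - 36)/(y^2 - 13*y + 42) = (y + 6)/(y - 7)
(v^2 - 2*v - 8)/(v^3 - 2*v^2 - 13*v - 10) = (v - 4)/(v^2 - 4*v - 5)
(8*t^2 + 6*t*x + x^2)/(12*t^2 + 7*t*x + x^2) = (2*t + x)/(3*t + x)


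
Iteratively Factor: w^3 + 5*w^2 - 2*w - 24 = (w + 3)*(w^2 + 2*w - 8) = (w + 3)*(w + 4)*(w - 2)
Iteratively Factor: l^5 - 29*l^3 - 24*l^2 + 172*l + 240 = (l + 2)*(l^4 - 2*l^3 - 25*l^2 + 26*l + 120) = (l - 5)*(l + 2)*(l^3 + 3*l^2 - 10*l - 24) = (l - 5)*(l - 3)*(l + 2)*(l^2 + 6*l + 8) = (l - 5)*(l - 3)*(l + 2)*(l + 4)*(l + 2)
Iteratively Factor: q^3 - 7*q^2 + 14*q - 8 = (q - 2)*(q^2 - 5*q + 4) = (q - 4)*(q - 2)*(q - 1)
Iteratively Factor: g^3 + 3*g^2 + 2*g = (g + 2)*(g^2 + g) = g*(g + 2)*(g + 1)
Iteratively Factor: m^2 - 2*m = (m)*(m - 2)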